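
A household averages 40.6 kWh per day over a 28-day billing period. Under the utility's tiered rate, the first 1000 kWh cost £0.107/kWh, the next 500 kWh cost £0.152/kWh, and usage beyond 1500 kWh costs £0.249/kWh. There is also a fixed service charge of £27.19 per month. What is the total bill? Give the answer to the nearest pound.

Usage = 40.6 kWh/day × 28 days = 1136.8 kWh
First 1000 kWh × £0.107 = £107.00
Next 136.8 kWh × £0.152 = £20.79
Remaining tier: 0 kWh (not reached)
Energy charge = £127.79; + service £27.19 = £154.98 ≈ £155

£155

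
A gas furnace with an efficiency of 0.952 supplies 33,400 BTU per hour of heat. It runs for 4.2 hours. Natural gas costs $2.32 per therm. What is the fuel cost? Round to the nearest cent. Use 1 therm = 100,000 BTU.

$3.42

Heat delivered = 33,400 BTU/h × 4.2 h = 140,280 BTU
Gas input = 140,280 / 0.952 = 147,353 BTU
= 147,353 / 100,000 = 1.474 therm
Cost = 1.474 × $2.32/therm = $3.42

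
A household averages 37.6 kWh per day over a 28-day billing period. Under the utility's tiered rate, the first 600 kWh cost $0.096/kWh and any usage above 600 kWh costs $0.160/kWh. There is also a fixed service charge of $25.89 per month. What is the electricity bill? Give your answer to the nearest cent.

$155.94

Usage = 37.6 kWh/day × 28 days = 1052.8 kWh
First 600 kWh × $0.096 = $57.60
Remaining 452.8 kWh × $0.160 = $72.45
Energy charge = $130.05; + service $25.89 = $155.94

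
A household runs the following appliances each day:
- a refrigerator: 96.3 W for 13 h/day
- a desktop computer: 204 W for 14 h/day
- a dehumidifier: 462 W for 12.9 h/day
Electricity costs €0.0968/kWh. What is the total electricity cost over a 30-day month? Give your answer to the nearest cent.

€29.24

refrigerator: 96.3 W × 13 h × 30 d = 37,557 Wh = 37.56 kWh
desktop computer: 204 W × 14 h × 30 d = 85,680 Wh = 85.68 kWh
dehumidifier: 462 W × 12.9 h × 30 d = 178,794 Wh = 178.8 kWh
Total energy = 37.56 + 85.68 + 178.8 = 302 kWh
Cost = 302 kWh × €0.0968 = €29.24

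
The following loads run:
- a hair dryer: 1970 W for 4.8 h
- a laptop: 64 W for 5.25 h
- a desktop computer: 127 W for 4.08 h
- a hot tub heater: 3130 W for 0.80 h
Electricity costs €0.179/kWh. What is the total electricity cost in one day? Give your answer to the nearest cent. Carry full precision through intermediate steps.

hair dryer: 1970 W × 4.8 h = 9,456 Wh = 9.456 kWh
laptop: 64 W × 5.25 h = 336 Wh = 0.336 kWh
desktop computer: 127 W × 4.08 h = 518 Wh = 0.5182 kWh
hot tub heater: 3130 W × 0.80 h = 2,504 Wh = 2.504 kWh
Total energy = 9.456 + 0.336 + 0.5182 + 2.504 = 12.81 kWh
Cost = 12.81 kWh × €0.179 = €2.29

€2.29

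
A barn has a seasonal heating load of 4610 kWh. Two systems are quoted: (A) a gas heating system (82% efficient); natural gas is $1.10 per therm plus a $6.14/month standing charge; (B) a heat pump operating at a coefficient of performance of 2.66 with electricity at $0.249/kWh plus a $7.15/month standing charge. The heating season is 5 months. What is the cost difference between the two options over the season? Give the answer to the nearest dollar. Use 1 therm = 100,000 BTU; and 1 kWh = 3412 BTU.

Heat load = 4610 kWh × 3412 = 15,729,320 BTU
Gas: input = 15,729,320 / 0.82 = 19,182,098 BTU = 191.8 therm → 191.8 × $1.10 = $211.00; + 5 × $6.14 standing = $241.70
Heat pump: 15,729,320 BTU / 3412 = 4,610 kWh heat; / 2.66 = 1,733 kWh in → × $0.249 = $431.54; + 5 × $7.15 standing = $467.29
Difference = |$241.70 − $467.29| = $225.58 ≈ $226

$226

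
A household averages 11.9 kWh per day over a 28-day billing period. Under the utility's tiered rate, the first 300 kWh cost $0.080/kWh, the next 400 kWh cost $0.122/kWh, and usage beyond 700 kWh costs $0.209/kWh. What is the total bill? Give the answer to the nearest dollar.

Usage = 11.9 kWh/day × 28 days = 333.2 kWh
First 300 kWh × $0.080 = $24.00
Next 33.2 kWh × $0.122 = $4.05
Remaining tier: 0 kWh (not reached)
Total = $28.05 ≈ $28

$28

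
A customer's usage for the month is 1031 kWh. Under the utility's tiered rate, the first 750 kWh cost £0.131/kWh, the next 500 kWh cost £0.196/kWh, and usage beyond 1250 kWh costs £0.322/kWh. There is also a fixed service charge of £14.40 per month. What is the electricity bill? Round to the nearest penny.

First 750 kWh × £0.131 = £98.25
Next 281 kWh × £0.196 = £55.08
Remaining tier: 0 kWh (not reached)
Energy charge = £153.33; + service £14.40 = £167.73

£167.73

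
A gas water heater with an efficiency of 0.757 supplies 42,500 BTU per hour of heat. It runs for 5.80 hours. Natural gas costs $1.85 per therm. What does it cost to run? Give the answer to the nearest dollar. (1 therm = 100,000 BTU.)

$6

Heat delivered = 42,500 BTU/h × 5.80 h = 246,500 BTU
Gas input = 246,500 / 0.757 = 325,627 BTU
= 325,627 / 100,000 = 3.256 therm
Cost = 3.256 × $1.85/therm = $6.02 ≈ $6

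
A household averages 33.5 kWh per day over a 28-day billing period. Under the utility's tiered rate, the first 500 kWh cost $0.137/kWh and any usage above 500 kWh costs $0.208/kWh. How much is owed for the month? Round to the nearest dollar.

$160

Usage = 33.5 kWh/day × 28 days = 938 kWh
First 500 kWh × $0.137 = $68.50
Remaining 438 kWh × $0.208 = $91.10
Total = $159.60 ≈ $160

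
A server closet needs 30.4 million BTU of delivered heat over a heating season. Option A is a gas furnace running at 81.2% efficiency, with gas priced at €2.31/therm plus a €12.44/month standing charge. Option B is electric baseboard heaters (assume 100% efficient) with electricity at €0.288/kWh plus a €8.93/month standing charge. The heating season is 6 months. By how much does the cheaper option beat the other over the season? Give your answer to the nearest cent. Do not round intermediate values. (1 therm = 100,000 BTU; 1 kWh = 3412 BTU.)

€1680.11

Heat load = 30.4 × 10⁶ BTU = 30,400,000 BTU
Gas: input = 30,400,000 / 0.812 = 37,438,424 BTU = 374.4 therm → 374.4 × €2.31 = €864.83; + 6 × €12.44 standing = €939.47
Electric: 30,400,000 BTU / 3412 = 8,910 kWh → × €0.288 = €2,566.00; + 6 × €8.93 standing = €2,619.58
Difference = |€939.47 − €2,619.58| = €1,680.11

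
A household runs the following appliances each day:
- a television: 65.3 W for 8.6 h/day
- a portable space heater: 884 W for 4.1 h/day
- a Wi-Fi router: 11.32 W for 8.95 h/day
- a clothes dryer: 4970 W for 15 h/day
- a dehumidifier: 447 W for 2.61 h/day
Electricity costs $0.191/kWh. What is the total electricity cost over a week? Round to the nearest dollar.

television: 65.3 W × 8.6 h × 7 d = 3,931 Wh = 3.931 kWh
portable space heater: 884 W × 4.1 h × 7 d = 25,371 Wh = 25.37 kWh
Wi-Fi router: 11.32 W × 8.95 h × 7 d = 709 Wh = 0.7092 kWh
clothes dryer: 4970 W × 15 h × 7 d = 521,850 Wh = 521.9 kWh
dehumidifier: 447 W × 2.61 h × 7 d = 8,167 Wh = 8.167 kWh
Total energy = 3.931 + 25.37 + 0.7092 + 521.9 + 8.167 = 560 kWh
Cost = 560 kWh × $0.191 = $106.97 ≈ $107

$107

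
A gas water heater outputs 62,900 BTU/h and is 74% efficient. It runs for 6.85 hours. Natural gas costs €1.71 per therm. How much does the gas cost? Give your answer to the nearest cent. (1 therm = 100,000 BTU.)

Heat delivered = 62,900 BTU/h × 6.85 h = 430,865 BTU
Gas input = 430,865 / 0.740 = 582,250 BTU
= 582,250 / 100,000 = 5.822 therm
Cost = 5.822 × €1.71/therm = €9.96

€9.96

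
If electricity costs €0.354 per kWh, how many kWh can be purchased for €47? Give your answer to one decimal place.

132.8 kWh

€47 / €0.354 per kWh = 132.8 kWh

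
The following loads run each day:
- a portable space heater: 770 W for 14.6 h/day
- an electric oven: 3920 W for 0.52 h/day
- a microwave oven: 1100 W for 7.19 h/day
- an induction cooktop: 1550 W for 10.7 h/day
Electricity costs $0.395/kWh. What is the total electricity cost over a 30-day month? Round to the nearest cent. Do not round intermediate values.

$447.63

portable space heater: 770 W × 14.6 h × 30 d = 337,260 Wh = 337.3 kWh
electric oven: 3920 W × 0.52 h × 30 d = 61,152 Wh = 61.15 kWh
microwave oven: 1100 W × 7.19 h × 30 d = 237,270 Wh = 237.3 kWh
induction cooktop: 1550 W × 10.7 h × 30 d = 497,550 Wh = 497.6 kWh
Total energy = 337.3 + 61.15 + 237.3 + 497.6 = 1,133 kWh
Cost = 1,133 kWh × $0.395 = $447.63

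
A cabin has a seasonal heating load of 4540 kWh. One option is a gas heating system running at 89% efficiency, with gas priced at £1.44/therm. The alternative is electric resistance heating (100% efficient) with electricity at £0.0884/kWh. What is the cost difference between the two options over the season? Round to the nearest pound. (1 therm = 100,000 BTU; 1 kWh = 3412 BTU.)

Heat load = 4540 kWh × 3412 = 15,490,480 BTU
Gas: input = 15,490,480 / 0.89 = 17,405,034 BTU = 174.1 therm → 174.1 × £1.44 = £250.63
Electric: 15,490,480 BTU / 3412 = 4,540 kWh → × £0.0884 = £401.34
Difference = |£250.63 − £401.34| = £150.70 ≈ £151

£151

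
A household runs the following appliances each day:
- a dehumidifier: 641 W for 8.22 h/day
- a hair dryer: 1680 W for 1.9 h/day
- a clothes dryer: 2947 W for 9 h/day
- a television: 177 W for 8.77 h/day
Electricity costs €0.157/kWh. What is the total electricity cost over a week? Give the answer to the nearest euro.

€40

dehumidifier: 641 W × 8.22 h × 7 d = 36,883 Wh = 36.88 kWh
hair dryer: 1680 W × 1.9 h × 7 d = 22,344 Wh = 22.34 kWh
clothes dryer: 2947 W × 9 h × 7 d = 185,661 Wh = 185.7 kWh
television: 177 W × 8.77 h × 7 d = 10,866 Wh = 10.87 kWh
Total energy = 36.88 + 22.34 + 185.7 + 10.87 = 255.8 kWh
Cost = 255.8 kWh × €0.157 = €40.15 ≈ €40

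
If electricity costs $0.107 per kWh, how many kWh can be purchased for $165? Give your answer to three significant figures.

1540 kWh

$165 / $0.107 per kWh = 1,542 kWh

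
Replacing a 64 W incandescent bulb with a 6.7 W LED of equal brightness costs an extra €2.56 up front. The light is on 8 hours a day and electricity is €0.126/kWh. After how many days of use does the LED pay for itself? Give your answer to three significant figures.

44.3 days

Power saved = 64 − 6.7 = 57.3 W
Daily energy saved = 57.3 W × 8 h = 458.4 Wh = 0.4584 kWh
Daily savings = 0.4584 × €0.126 = €0.0578
Payback = €2.56 / €0.0578 per day = 44.32 days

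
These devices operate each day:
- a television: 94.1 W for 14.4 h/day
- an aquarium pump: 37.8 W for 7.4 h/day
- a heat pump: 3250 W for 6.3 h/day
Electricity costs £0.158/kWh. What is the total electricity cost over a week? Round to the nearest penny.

television: 94.1 W × 14.4 h × 7 d = 9,485 Wh = 9.485 kWh
aquarium pump: 37.8 W × 7.4 h × 7 d = 1,958 Wh = 1.958 kWh
heat pump: 3250 W × 6.3 h × 7 d = 143,325 Wh = 143.3 kWh
Total energy = 9.485 + 1.958 + 143.3 = 154.8 kWh
Cost = 154.8 kWh × £0.158 = £24.45

£24.45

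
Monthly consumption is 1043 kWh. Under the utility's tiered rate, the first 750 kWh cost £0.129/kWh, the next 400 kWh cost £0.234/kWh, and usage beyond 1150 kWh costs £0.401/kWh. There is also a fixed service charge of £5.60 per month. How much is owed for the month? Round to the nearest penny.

First 750 kWh × £0.129 = £96.75
Next 293 kWh × £0.234 = £68.56
Remaining tier: 0 kWh (not reached)
Energy charge = £165.31; + service £5.60 = £170.91

£170.91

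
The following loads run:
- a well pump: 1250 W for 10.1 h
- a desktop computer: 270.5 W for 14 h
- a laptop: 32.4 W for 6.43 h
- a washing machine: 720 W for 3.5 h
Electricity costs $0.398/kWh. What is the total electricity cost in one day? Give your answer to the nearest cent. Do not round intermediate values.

well pump: 1250 W × 10.1 h = 12,625 Wh = 12.62 kWh
desktop computer: 270.5 W × 14 h = 3,787 Wh = 3.787 kWh
laptop: 32.4 W × 6.43 h = 208 Wh = 0.2083 kWh
washing machine: 720 W × 3.5 h = 2,520 Wh = 2.52 kWh
Total energy = 12.62 + 3.787 + 0.2083 + 2.52 = 19.14 kWh
Cost = 19.14 kWh × $0.398 = $7.62

$7.62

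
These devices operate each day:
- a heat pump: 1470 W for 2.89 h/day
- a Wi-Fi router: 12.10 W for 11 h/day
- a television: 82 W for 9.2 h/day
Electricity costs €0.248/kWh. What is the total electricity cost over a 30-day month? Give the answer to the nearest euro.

heat pump: 1470 W × 2.89 h × 30 d = 127,449 Wh = 127.4 kWh
Wi-Fi router: 12.10 W × 11 h × 30 d = 3,993 Wh = 3.993 kWh
television: 82 W × 9.2 h × 30 d = 22,632 Wh = 22.63 kWh
Total energy = 127.4 + 3.993 + 22.63 = 154.1 kWh
Cost = 154.1 kWh × €0.248 = €38.21 ≈ €38

€38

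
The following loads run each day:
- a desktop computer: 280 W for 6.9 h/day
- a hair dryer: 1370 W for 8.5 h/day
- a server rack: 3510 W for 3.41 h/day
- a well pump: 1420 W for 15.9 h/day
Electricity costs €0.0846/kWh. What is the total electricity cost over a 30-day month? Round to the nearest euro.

€122

desktop computer: 280 W × 6.9 h × 30 d = 57,960 Wh = 57.96 kWh
hair dryer: 1370 W × 8.5 h × 30 d = 349,350 Wh = 349.4 kWh
server rack: 3510 W × 3.41 h × 30 d = 359,073 Wh = 359.1 kWh
well pump: 1420 W × 15.9 h × 30 d = 677,340 Wh = 677.3 kWh
Total energy = 57.96 + 349.4 + 359.1 + 677.3 = 1,444 kWh
Cost = 1,444 kWh × €0.0846 = €122.14 ≈ €122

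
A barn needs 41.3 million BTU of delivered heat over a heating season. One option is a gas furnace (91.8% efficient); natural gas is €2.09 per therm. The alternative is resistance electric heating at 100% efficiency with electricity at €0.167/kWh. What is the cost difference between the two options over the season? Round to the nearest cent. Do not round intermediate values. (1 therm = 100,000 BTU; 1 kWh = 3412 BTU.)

€1081.15

Heat load = 41.3 × 10⁶ BTU = 41,300,000 BTU
Gas: input = 41,300,000 / 0.918 = 44,989,107 BTU = 449.9 therm → 449.9 × €2.09 = €940.27
Electric: 41,300,000 BTU / 3412 = 12,100 kWh → × €0.167 = €2,021.42
Difference = |€940.27 − €2,021.42| = €1,081.15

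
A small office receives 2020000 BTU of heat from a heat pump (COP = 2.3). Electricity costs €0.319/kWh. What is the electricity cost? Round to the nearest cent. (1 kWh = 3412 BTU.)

Heat delivered = 2,020,000 BTU / 3412 = 592 kWh
Electrical input = 592 kWh / 2.3 = 257.4 kWh
Cost = 257.4 × €0.319/kWh = €82.11

€82.11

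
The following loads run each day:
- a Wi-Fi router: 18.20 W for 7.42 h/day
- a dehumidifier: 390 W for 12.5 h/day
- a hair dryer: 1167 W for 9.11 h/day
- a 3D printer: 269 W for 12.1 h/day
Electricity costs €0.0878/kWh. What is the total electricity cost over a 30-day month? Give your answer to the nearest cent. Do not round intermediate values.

Wi-Fi router: 18.20 W × 7.42 h × 30 d = 4,051 Wh = 4.051 kWh
dehumidifier: 390 W × 12.5 h × 30 d = 146,250 Wh = 146.2 kWh
hair dryer: 1167 W × 9.11 h × 30 d = 318,941 Wh = 318.9 kWh
3D printer: 269 W × 12.1 h × 30 d = 97,647 Wh = 97.65 kWh
Total energy = 4.051 + 146.2 + 318.9 + 97.65 = 566.9 kWh
Cost = 566.9 kWh × €0.0878 = €49.77

€49.77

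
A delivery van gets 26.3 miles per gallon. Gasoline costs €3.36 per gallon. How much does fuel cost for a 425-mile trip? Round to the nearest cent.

Fuel = 425 mi / 26.3 mpg = 16.16 gal
Cost = 16.16 gal × €3.36/gal = €54.30

€54.30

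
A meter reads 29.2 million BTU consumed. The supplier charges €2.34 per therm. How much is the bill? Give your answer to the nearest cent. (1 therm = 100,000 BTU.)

29.2 million BTU × (10 therm/million BTU) = 292 therm
Cost = 292 therm × €2.34/therm = €683.28

€683.28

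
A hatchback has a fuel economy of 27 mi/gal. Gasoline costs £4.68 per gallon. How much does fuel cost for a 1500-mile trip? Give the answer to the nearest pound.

£260

Fuel = 1500 mi / 27 mpg = 55.56 gal
Cost = 55.56 gal × £4.68/gal = £260.00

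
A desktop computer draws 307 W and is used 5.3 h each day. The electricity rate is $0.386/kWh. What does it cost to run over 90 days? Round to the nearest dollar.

$57

Energy = 307 W × 5.3 h/day × 90 days = 146,439 Wh = 146.4 kWh
Cost = 146.4 kWh × $0.386/kWh = $56.53 ≈ $57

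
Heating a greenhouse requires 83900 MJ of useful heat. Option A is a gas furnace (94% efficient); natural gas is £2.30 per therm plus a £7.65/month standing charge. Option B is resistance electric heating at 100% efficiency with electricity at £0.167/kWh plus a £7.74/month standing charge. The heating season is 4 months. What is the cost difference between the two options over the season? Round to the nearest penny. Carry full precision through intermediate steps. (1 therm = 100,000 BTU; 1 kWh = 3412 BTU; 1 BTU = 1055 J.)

Heat load = 83900 MJ = 83,900,000,000 J / 1055 = 79,526,066 BTU
Gas: input = 79,526,066 / 0.94 = 84,602,198 BTU = 846 therm → 846 × £2.30 = £1,945.85; + 4 × £7.65 standing = £1,976.45
Electric: 79,526,066 BTU / 3412 = 23,310 kWh → × £0.167 = £3,892.40; + 4 × £7.74 standing = £3,923.36
Difference = |£1,976.45 − £3,923.36| = £1,946.90

£1946.90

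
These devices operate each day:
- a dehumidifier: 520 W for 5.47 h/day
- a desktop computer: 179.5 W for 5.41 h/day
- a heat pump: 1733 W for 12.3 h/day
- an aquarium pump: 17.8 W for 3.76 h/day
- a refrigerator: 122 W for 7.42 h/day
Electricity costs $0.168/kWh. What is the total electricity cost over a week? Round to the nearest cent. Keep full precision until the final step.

dehumidifier: 520 W × 5.47 h × 7 d = 19,911 Wh = 19.91 kWh
desktop computer: 179.5 W × 5.41 h × 7 d = 6,798 Wh = 6.798 kWh
heat pump: 1733 W × 12.3 h × 7 d = 149,211 Wh = 149.2 kWh
aquarium pump: 17.8 W × 3.76 h × 7 d = 468 Wh = 0.4685 kWh
refrigerator: 122 W × 7.42 h × 7 d = 6,337 Wh = 6.337 kWh
Total energy = 19.91 + 6.798 + 149.2 + 0.4685 + 6.337 = 182.7 kWh
Cost = 182.7 kWh × $0.168 = $30.70

$30.70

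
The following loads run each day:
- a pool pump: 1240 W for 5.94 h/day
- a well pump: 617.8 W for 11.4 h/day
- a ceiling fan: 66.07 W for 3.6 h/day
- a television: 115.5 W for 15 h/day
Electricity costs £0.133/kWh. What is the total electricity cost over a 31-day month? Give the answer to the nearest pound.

£68

pool pump: 1240 W × 5.94 h × 31 d = 228,334 Wh = 228.3 kWh
well pump: 617.8 W × 11.4 h × 31 d = 218,331 Wh = 218.3 kWh
ceiling fan: 66.07 W × 3.6 h × 31 d = 7,373 Wh = 7.373 kWh
television: 115.5 W × 15 h × 31 d = 53,708 Wh = 53.71 kWh
Total energy = 228.3 + 218.3 + 7.373 + 53.71 = 507.7 kWh
Cost = 507.7 kWh × £0.133 = £67.53 ≈ £68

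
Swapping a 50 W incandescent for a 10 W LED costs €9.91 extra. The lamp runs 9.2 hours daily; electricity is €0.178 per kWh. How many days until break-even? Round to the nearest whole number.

151 days

Power saved = 50 − 10 = 40 W
Daily energy saved = 40 W × 9.2 h = 368 Wh = 0.368 kWh
Daily savings = 0.368 × €0.178 = €0.0655
Payback = €9.91 / €0.0655 per day = 151.3 days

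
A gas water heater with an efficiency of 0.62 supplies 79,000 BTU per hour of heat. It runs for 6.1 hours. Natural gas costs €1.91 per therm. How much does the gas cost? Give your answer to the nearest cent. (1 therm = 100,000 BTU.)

€14.85

Heat delivered = 79,000 BTU/h × 6.1 h = 481,900 BTU
Gas input = 481,900 / 0.62 = 777,258 BTU
= 777,258 / 100,000 = 7.773 therm
Cost = 7.773 × €1.91/therm = €14.85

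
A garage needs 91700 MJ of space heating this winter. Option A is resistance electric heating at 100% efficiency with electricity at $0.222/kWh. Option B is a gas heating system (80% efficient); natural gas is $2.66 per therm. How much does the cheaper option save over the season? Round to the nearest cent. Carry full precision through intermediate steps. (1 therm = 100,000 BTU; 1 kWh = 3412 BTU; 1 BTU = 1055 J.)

Heat load = 91700 MJ = 91,700,000,000 J / 1055 = 86,919,431 BTU
Gas: input = 86,919,431 / 0.80 = 108,649,289 BTU = 1,086 therm → 1,086 × $2.66 = $2,890.07
Electric: 86,919,431 BTU / 3412 = 25,470 kWh → × $0.222 = $5,655.37
Difference = |$2,890.07 − $5,655.37| = $2,765.30

$2765.30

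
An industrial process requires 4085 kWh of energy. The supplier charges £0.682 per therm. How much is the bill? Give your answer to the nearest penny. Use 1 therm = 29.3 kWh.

£95.08

4085 kWh × (0.03413 therm/kWh) = 139.4 therm
Cost = 139.4 therm × £0.682/therm = £95.08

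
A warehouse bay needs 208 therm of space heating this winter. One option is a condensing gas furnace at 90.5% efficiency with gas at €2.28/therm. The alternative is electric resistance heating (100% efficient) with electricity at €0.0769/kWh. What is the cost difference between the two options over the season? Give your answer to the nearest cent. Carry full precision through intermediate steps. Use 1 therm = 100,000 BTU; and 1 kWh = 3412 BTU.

€55.23

Heat load = 208 therm × 100,000 = 20,800,000 BTU
Gas: input = 20,800,000 / 0.905 = 22,983,425 BTU = 229.8 therm → 229.8 × €2.28 = €524.02
Electric: 20,800,000 BTU / 3412 = 6,096 kWh → × €0.0769 = €468.79
Difference = |€524.02 − €468.79| = €55.23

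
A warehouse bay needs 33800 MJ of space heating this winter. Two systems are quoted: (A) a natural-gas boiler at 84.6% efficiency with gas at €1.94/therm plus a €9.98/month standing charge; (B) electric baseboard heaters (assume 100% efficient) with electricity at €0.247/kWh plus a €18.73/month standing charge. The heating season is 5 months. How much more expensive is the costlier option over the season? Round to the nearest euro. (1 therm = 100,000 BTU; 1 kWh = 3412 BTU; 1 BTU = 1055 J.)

€1628

Heat load = 33800 MJ = 33,800,000,000 J / 1055 = 32,037,915 BTU
Gas: input = 32,037,915 / 0.846 = 37,869,876 BTU = 378.7 therm → 378.7 × €1.94 = €734.68; + 5 × €9.98 standing = €784.58
Electric: 32,037,915 BTU / 3412 = 9,390 kWh → × €0.247 = €2,319.27; + 5 × €18.73 standing = €2,412.92
Difference = |€784.58 − €2,412.92| = €1,628.35 ≈ €1628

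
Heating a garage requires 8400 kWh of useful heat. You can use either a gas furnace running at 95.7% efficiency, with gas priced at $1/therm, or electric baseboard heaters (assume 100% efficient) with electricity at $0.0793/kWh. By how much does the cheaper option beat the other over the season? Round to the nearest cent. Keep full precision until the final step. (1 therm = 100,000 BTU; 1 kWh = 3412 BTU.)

$366.63

Heat load = 8400 kWh × 3412 = 28,660,800 BTU
Gas: input = 28,660,800 / 0.957 = 29,948,589 BTU = 299.5 therm → 299.5 × $1 = $299.49
Electric: 28,660,800 BTU / 3412 = 8,400 kWh → × $0.0793 = $666.12
Difference = |$299.49 − $666.12| = $366.63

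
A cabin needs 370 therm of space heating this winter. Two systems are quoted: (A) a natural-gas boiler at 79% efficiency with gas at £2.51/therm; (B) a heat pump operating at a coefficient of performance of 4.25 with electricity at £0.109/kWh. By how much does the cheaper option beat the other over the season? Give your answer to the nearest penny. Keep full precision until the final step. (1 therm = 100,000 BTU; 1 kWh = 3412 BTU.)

Heat load = 370 therm × 100,000 = 37,000,000 BTU
Gas: input = 37,000,000 / 0.79 = 46,835,443 BTU = 468.4 therm → 468.4 × £2.51 = £1,175.57
Heat pump: 37,000,000 BTU / 3412 = 10,840 kWh heat; / 4.25 = 2,552 kWh in → × £0.109 = £278.12
Difference = |£1,175.57 − £278.12| = £897.45

£897.45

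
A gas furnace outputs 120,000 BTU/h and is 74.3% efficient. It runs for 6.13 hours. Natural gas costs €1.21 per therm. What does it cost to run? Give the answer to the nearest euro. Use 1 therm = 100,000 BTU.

€12

Heat delivered = 120,000 BTU/h × 6.13 h = 735,600 BTU
Gas input = 735,600 / 0.743 = 990,040 BTU
= 990,040 / 100,000 = 9.9 therm
Cost = 9.9 × €1.21/therm = €11.98 ≈ €12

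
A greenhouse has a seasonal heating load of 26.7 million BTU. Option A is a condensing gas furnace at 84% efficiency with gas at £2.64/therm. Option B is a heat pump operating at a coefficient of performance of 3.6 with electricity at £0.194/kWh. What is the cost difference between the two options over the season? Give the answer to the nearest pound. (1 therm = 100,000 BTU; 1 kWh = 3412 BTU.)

Heat load = 26.7 × 10⁶ BTU = 26,700,000 BTU
Gas: input = 26,700,000 / 0.84 = 31,785,714 BTU = 317.9 therm → 317.9 × £2.64 = £839.14
Heat pump: 26,700,000 BTU / 3412 = 7,825 kWh heat; / 3.6 = 2,174 kWh in → × £0.194 = £421.70
Difference = |£839.14 − £421.70| = £417.44 ≈ £417

£417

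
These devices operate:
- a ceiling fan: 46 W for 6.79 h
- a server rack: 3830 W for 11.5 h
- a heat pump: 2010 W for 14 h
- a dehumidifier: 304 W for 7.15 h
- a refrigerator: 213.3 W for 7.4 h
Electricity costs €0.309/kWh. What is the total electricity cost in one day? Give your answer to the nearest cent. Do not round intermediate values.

€23.56

ceiling fan: 46 W × 6.79 h = 312 Wh = 0.3123 kWh
server rack: 3830 W × 11.5 h = 44,045 Wh = 44.05 kWh
heat pump: 2010 W × 14 h = 28,140 Wh = 28.14 kWh
dehumidifier: 304 W × 7.15 h = 2,174 Wh = 2.174 kWh
refrigerator: 213.3 W × 7.4 h = 1,578 Wh = 1.578 kWh
Total energy = 0.3123 + 44.05 + 28.14 + 2.174 + 1.578 = 76.25 kWh
Cost = 76.25 kWh × €0.309 = €23.56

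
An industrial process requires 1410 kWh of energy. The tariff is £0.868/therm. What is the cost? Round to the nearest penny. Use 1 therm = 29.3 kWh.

£41.77

1410 kWh × (0.03413 therm/kWh) = 48.12 therm
Cost = 48.12 therm × £0.868/therm = £41.77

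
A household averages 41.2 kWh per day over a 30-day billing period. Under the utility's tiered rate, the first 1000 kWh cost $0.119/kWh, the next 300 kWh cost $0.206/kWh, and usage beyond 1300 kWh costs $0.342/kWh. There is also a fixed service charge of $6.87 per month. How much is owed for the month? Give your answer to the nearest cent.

$174.49

Usage = 41.2 kWh/day × 30 days = 1236 kWh
First 1000 kWh × $0.119 = $119.00
Next 236 kWh × $0.206 = $48.62
Remaining tier: 0 kWh (not reached)
Energy charge = $167.62; + service $6.87 = $174.49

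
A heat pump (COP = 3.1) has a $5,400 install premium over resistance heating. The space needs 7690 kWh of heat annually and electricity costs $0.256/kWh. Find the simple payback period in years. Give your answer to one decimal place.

Resistance: 7690 kWh × $0.256 = $1,968.64/yr
Heat pump: 7690 / 3.1 = 2481 kWh in → × $0.256 = $635.05/yr
Annual savings = $1,333.59
Payback = $5,400 / $1,333.59 = 4.05 years

4.0 years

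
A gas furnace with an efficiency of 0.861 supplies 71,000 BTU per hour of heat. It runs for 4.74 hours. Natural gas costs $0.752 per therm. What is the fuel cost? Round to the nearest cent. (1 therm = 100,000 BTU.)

$2.94

Heat delivered = 71,000 BTU/h × 4.74 h = 336,540 BTU
Gas input = 336,540 / 0.861 = 390,871 BTU
= 390,871 / 100,000 = 3.909 therm
Cost = 3.909 × $0.752/therm = $2.94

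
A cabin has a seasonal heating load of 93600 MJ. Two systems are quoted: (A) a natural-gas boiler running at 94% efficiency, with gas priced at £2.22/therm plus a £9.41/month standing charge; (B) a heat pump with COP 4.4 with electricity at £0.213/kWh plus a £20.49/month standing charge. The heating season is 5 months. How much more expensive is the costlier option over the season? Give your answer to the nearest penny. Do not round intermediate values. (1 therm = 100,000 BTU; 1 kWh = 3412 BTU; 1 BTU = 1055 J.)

Heat load = 93600 MJ = 93,600,000,000 J / 1055 = 88,720,379 BTU
Gas: input = 88,720,379 / 0.94 = 94,383,382 BTU = 943.8 therm → 943.8 × £2.22 = £2,095.31; + 5 × £9.41 standing = £2,142.36
Heat pump: 88,720,379 BTU / 3412 = 26,000 kWh heat; / 4.4 = 5,910 kWh in → × £0.213 = £1,258.76; + 5 × £20.49 standing = £1,361.21
Difference = |£2,142.36 − £1,361.21| = £781.16

£781.16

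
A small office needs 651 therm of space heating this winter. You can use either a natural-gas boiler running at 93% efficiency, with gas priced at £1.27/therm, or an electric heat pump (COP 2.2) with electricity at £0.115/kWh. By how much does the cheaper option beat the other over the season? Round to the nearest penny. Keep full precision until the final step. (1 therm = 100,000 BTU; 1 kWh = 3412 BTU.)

£108.35

Heat load = 651 therm × 100,000 = 65,100,000 BTU
Gas: input = 65,100,000 / 0.93 = 70,000,000 BTU = 700 therm → 700 × £1.27 = £889.00
Heat pump: 65,100,000 BTU / 3412 = 19,080 kWh heat; / 2.2 = 8,673 kWh in → × £0.115 = £997.35
Difference = |£889.00 − £997.35| = £108.35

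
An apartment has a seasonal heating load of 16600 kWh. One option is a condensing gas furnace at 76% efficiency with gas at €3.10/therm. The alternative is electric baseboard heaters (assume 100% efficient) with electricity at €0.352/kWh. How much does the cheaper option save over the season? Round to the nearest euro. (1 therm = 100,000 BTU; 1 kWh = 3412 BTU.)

Heat load = 16600 kWh × 3412 = 56,639,200 BTU
Gas: input = 56,639,200 / 0.76 = 74,525,263 BTU = 745.3 therm → 745.3 × €3.10 = €2,310.28
Electric: 56,639,200 BTU / 3412 = 16,600 kWh → × €0.352 = €5,843.20
Difference = |€2,310.28 − €5,843.20| = €3,532.92 ≈ €3533

€3533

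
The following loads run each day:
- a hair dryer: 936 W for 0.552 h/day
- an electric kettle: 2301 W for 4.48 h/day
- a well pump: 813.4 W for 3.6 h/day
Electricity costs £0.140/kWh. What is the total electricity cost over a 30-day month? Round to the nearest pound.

£58

hair dryer: 936 W × 0.552 h × 30 d = 15,500 Wh = 15.5 kWh
electric kettle: 2301 W × 4.48 h × 30 d = 309,254 Wh = 309.3 kWh
well pump: 813.4 W × 3.6 h × 30 d = 87,847 Wh = 87.85 kWh
Total energy = 15.5 + 309.3 + 87.85 = 412.6 kWh
Cost = 412.6 kWh × £0.140 = £57.76 ≈ £58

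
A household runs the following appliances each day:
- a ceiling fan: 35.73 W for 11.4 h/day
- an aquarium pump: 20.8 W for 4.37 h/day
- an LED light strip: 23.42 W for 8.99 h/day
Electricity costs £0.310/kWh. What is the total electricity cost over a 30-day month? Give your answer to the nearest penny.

£6.59

ceiling fan: 35.73 W × 11.4 h × 30 d = 12,220 Wh = 12.22 kWh
aquarium pump: 20.8 W × 4.37 h × 30 d = 2,727 Wh = 2.727 kWh
LED light strip: 23.42 W × 8.99 h × 30 d = 6,316 Wh = 6.316 kWh
Total energy = 12.22 + 2.727 + 6.316 = 21.26 kWh
Cost = 21.26 kWh × £0.310 = £6.59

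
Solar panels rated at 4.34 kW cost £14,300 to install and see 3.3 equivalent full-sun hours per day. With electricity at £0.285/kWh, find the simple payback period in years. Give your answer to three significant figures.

Daily generation = 4.34 kW × 3.3 h = 14.32 kWh
Annual generation = 14.32 × 365 = 5227.5 kWh
Annual savings = 5227.5 × £0.285 = £1,489.85
Payback = £14,300 / £1,489.85 = 9.6 years

9.60 years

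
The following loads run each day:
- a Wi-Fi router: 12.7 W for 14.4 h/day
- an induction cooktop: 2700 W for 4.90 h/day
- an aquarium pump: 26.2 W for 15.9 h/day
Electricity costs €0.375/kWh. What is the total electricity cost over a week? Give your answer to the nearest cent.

Wi-Fi router: 12.7 W × 14.4 h × 7 d = 1,280 Wh = 1.28 kWh
induction cooktop: 2700 W × 4.90 h × 7 d = 92,610 Wh = 92.61 kWh
aquarium pump: 26.2 W × 15.9 h × 7 d = 2,916 Wh = 2.916 kWh
Total energy = 1.28 + 92.61 + 2.916 = 96.81 kWh
Cost = 96.81 kWh × €0.375 = €36.30

€36.30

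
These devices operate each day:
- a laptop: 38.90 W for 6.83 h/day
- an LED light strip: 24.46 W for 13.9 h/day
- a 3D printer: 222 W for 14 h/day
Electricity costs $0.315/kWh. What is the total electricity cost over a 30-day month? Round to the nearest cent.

$35.09

laptop: 38.90 W × 6.83 h × 30 d = 7,971 Wh = 7.971 kWh
LED light strip: 24.46 W × 13.9 h × 30 d = 10,200 Wh = 10.2 kWh
3D printer: 222 W × 14 h × 30 d = 93,240 Wh = 93.24 kWh
Total energy = 7.971 + 10.2 + 93.24 = 111.4 kWh
Cost = 111.4 kWh × $0.315 = $35.09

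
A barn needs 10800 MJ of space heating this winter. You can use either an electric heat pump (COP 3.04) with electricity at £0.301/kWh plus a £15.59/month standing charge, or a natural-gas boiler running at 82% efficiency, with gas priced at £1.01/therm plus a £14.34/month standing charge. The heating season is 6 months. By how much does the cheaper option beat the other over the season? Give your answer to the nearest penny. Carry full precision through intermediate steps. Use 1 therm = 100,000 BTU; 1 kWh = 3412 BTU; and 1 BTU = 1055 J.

£178.48

Heat load = 10800 MJ = 10,800,000,000 J / 1055 = 10,236,967 BTU
Gas: input = 10,236,967 / 0.82 = 12,484,106 BTU = 124.8 therm → 124.8 × £1.01 = £126.09; + 6 × £14.34 standing = £212.13
Heat pump: 10,236,967 BTU / 3412 = 3,000 kWh heat; / 3.04 = 986.9 kWh in → × £0.301 = £297.07; + 6 × £15.59 standing = £390.61
Difference = |£212.13 − £390.61| = £178.48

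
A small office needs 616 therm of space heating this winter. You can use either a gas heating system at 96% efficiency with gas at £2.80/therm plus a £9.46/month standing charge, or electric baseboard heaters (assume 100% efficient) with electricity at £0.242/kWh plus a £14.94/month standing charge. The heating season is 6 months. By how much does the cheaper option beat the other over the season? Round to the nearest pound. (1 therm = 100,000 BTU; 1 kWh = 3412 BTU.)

Heat load = 616 therm × 100,000 = 61,600,000 BTU
Gas: input = 61,600,000 / 0.96 = 64,166,667 BTU = 641.7 therm → 641.7 × £2.80 = £1,796.67; + 6 × £9.46 standing = £1,853.43
Electric: 61,600,000 BTU / 3412 = 18,050 kWh → × £0.242 = £4,369.05; + 6 × £14.94 standing = £4,458.69
Difference = |£1,853.43 − £4,458.69| = £2,605.26 ≈ £2605

£2605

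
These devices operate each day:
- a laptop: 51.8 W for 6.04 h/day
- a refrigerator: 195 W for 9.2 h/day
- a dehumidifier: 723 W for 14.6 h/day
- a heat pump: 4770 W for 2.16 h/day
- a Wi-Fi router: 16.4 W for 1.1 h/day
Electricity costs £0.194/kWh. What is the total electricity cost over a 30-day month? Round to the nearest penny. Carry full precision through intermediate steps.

£133.77

laptop: 51.8 W × 6.04 h × 30 d = 9,386 Wh = 9.386 kWh
refrigerator: 195 W × 9.2 h × 30 d = 53,820 Wh = 53.82 kWh
dehumidifier: 723 W × 14.6 h × 30 d = 316,674 Wh = 316.7 kWh
heat pump: 4770 W × 2.16 h × 30 d = 309,096 Wh = 309.1 kWh
Wi-Fi router: 16.4 W × 1.1 h × 30 d = 541 Wh = 0.5412 kWh
Total energy = 9.386 + 53.82 + 316.7 + 309.1 + 0.5412 = 689.5 kWh
Cost = 689.5 kWh × £0.194 = £133.77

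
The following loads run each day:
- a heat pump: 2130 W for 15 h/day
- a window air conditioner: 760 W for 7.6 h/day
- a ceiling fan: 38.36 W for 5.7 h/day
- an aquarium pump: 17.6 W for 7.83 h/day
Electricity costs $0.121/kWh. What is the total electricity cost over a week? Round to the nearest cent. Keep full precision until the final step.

heat pump: 2130 W × 15 h × 7 d = 223,650 Wh = 223.7 kWh
window air conditioner: 760 W × 7.6 h × 7 d = 40,432 Wh = 40.43 kWh
ceiling fan: 38.36 W × 5.7 h × 7 d = 1,531 Wh = 1.531 kWh
aquarium pump: 17.6 W × 7.83 h × 7 d = 965 Wh = 0.9647 kWh
Total energy = 223.7 + 40.43 + 1.531 + 0.9647 = 266.6 kWh
Cost = 266.6 kWh × $0.121 = $32.26

$32.26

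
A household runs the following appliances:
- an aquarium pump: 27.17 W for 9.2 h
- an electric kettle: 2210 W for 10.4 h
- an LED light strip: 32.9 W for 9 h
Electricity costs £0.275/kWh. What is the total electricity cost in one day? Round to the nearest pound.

aquarium pump: 27.17 W × 9.2 h = 250 Wh = 0.25 kWh
electric kettle: 2210 W × 10.4 h = 22,984 Wh = 22.98 kWh
LED light strip: 32.9 W × 9 h = 296 Wh = 0.2961 kWh
Total energy = 0.25 + 22.98 + 0.2961 = 23.53 kWh
Cost = 23.53 kWh × £0.275 = £6.47 ≈ £6

£6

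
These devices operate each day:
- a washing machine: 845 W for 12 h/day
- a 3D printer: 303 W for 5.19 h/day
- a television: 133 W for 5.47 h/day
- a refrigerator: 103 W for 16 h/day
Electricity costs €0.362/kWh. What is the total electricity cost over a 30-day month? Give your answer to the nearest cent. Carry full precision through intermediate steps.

washing machine: 845 W × 12 h × 30 d = 304,200 Wh = 304.2 kWh
3D printer: 303 W × 5.19 h × 30 d = 47,177 Wh = 47.18 kWh
television: 133 W × 5.47 h × 30 d = 21,825 Wh = 21.83 kWh
refrigerator: 103 W × 16 h × 30 d = 49,440 Wh = 49.44 kWh
Total energy = 304.2 + 47.18 + 21.83 + 49.44 = 422.6 kWh
Cost = 422.6 kWh × €0.362 = €153.00

€153.00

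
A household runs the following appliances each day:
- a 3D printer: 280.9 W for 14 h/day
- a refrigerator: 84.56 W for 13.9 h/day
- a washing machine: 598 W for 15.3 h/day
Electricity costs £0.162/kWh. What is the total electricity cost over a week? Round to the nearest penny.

3D printer: 280.9 W × 14 h × 7 d = 27,528 Wh = 27.53 kWh
refrigerator: 84.56 W × 13.9 h × 7 d = 8,228 Wh = 8.228 kWh
washing machine: 598 W × 15.3 h × 7 d = 64,046 Wh = 64.05 kWh
Total energy = 27.53 + 8.228 + 64.05 = 99.8 kWh
Cost = 99.8 kWh × £0.162 = £16.17

£16.17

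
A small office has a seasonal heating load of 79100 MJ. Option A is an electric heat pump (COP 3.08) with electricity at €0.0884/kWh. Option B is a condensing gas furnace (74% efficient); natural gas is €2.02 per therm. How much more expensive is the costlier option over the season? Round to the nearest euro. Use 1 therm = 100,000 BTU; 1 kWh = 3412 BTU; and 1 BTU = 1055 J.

Heat load = 79100 MJ = 79,100,000,000 J / 1055 = 74,976,303 BTU
Gas: input = 74,976,303 / 0.74 = 101,319,329 BTU = 1,013 therm → 1,013 × €2.02 = €2,046.65
Heat pump: 74,976,303 BTU / 3412 = 21,970 kWh heat; / 3.08 = 7,135 kWh in → × €0.0884 = €630.69
Difference = |€2,046.65 − €630.69| = €1,415.96 ≈ €1416

€1416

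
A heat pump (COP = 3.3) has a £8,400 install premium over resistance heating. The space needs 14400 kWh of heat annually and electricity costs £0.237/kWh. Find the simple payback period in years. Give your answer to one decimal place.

Resistance: 14400 kWh × £0.237 = £3,412.80/yr
Heat pump: 14400 / 3.3 = 4364 kWh in → × £0.237 = £1,034.18/yr
Annual savings = £2,378.62
Payback = £8,400 / £2,378.62 = 3.53 years

3.5 years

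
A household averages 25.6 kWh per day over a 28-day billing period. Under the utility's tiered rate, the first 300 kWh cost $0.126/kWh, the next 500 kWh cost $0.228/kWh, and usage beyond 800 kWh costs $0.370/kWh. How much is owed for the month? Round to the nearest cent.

$132.83

Usage = 25.6 kWh/day × 28 days = 716.8 kWh
First 300 kWh × $0.126 = $37.80
Next 416.8 kWh × $0.228 = $95.03
Remaining tier: 0 kWh (not reached)
Total = $132.83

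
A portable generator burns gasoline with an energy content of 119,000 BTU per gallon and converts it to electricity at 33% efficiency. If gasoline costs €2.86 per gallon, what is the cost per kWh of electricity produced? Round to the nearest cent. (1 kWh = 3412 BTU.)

Electrical output per gallon = 119,000 BTU × 0.33 / 3412 BTU/kWh = 11.51 kWh
Cost per kWh = €2.86 / 11.51 kWh = €0.248

€0.25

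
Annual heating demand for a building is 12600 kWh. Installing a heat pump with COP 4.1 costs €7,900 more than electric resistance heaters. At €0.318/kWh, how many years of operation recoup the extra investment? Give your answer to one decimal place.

2.6 years

Resistance: 12600 kWh × €0.318 = €4,006.80/yr
Heat pump: 12600 / 4.1 = 3073 kWh in → × €0.318 = €977.27/yr
Annual savings = €3,029.53
Payback = €7,900 / €3,029.53 = 2.61 years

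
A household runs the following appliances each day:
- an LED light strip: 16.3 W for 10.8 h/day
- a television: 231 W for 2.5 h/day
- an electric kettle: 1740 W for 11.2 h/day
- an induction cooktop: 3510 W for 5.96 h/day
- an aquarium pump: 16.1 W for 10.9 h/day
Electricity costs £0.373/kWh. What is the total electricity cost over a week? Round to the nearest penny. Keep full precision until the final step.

LED light strip: 16.3 W × 10.8 h × 7 d = 1,232 Wh = 1.232 kWh
television: 231 W × 2.5 h × 7 d = 4,042 Wh = 4.043 kWh
electric kettle: 1740 W × 11.2 h × 7 d = 136,416 Wh = 136.4 kWh
induction cooktop: 3510 W × 5.96 h × 7 d = 146,437 Wh = 146.4 kWh
aquarium pump: 16.1 W × 10.9 h × 7 d = 1,228 Wh = 1.228 kWh
Total energy = 1.232 + 4.043 + 136.4 + 146.4 + 1.228 = 289.4 kWh
Cost = 289.4 kWh × £0.373 = £107.93

£107.93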